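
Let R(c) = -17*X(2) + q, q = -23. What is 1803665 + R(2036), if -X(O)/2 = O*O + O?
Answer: 1803846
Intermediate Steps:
X(O) = -2*O - 2*O² (X(O) = -2*(O*O + O) = -2*(O² + O) = -2*(O + O²) = -2*O - 2*O²)
R(c) = 181 (R(c) = -(-34)*2*(1 + 2) - 23 = -(-34)*2*3 - 23 = -17*(-12) - 23 = 204 - 23 = 181)
1803665 + R(2036) = 1803665 + 181 = 1803846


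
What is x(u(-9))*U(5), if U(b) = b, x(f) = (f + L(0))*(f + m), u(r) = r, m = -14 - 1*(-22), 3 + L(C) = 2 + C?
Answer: 50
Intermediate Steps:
L(C) = -1 + C (L(C) = -3 + (2 + C) = -1 + C)
m = 8 (m = -14 + 22 = 8)
x(f) = (-1 + f)*(8 + f) (x(f) = (f + (-1 + 0))*(f + 8) = (f - 1)*(8 + f) = (-1 + f)*(8 + f))
x(u(-9))*U(5) = (-8 + (-9)² + 7*(-9))*5 = (-8 + 81 - 63)*5 = 10*5 = 50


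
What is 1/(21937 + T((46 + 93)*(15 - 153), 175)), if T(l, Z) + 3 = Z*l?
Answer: -1/3334916 ≈ -2.9986e-7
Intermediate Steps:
T(l, Z) = -3 + Z*l
1/(21937 + T((46 + 93)*(15 - 153), 175)) = 1/(21937 + (-3 + 175*((46 + 93)*(15 - 153)))) = 1/(21937 + (-3 + 175*(139*(-138)))) = 1/(21937 + (-3 + 175*(-19182))) = 1/(21937 + (-3 - 3356850)) = 1/(21937 - 3356853) = 1/(-3334916) = -1/3334916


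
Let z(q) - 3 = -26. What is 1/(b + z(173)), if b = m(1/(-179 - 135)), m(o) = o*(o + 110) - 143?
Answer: -98596/16401475 ≈ -0.0060114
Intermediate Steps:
z(q) = -23 (z(q) = 3 - 26 = -23)
m(o) = -143 + o*(110 + o) (m(o) = o*(110 + o) - 143 = -143 + o*(110 + o))
b = -14133767/98596 (b = -143 + (1/(-179 - 135))² + 110/(-179 - 135) = -143 + (1/(-314))² + 110/(-314) = -143 + (-1/314)² + 110*(-1/314) = -143 + 1/98596 - 55/157 = -14133767/98596 ≈ -143.35)
1/(b + z(173)) = 1/(-14133767/98596 - 23) = 1/(-16401475/98596) = -98596/16401475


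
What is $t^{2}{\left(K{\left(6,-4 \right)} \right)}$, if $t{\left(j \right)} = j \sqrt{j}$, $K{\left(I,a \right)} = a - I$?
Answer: $-1000$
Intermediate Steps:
$t{\left(j \right)} = j^{\frac{3}{2}}$
$t^{2}{\left(K{\left(6,-4 \right)} \right)} = \left(\left(-4 - 6\right)^{\frac{3}{2}}\right)^{2} = \left(\left(-10\right)^{\frac{3}{2}}\right)^{2} = \left(- 10 i \sqrt{10}\right)^{2} = -1000$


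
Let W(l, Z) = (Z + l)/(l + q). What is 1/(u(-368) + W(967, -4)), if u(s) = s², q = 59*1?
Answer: 114/15438443 ≈ 7.3842e-6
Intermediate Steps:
q = 59
W(l, Z) = (Z + l)/(59 + l) (W(l, Z) = (Z + l)/(l + 59) = (Z + l)/(59 + l))
1/(u(-368) + W(967, -4)) = 1/((-368)² + (-4 + 967)/(59 + 967)) = 1/(135424 + 963/1026) = 1/(135424 + (1/1026)*963) = 1/(135424 + 107/114) = 1/(15438443/114) = 114/15438443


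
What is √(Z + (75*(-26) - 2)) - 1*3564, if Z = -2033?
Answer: -3564 + I*√3985 ≈ -3564.0 + 63.127*I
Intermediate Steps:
√(Z + (75*(-26) - 2)) - 1*3564 = √(-2033 + (75*(-26) - 2)) - 1*3564 = √(-2033 + (-1950 - 2)) - 3564 = √(-2033 - 1952) - 3564 = √(-3985) - 3564 = I*√3985 - 3564 = -3564 + I*√3985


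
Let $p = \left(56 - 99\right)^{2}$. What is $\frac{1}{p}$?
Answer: $\frac{1}{1849} \approx 0.00054083$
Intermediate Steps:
$p = 1849$ ($p = \left(-43\right)^{2} = 1849$)
$\frac{1}{p} = \frac{1}{1849}$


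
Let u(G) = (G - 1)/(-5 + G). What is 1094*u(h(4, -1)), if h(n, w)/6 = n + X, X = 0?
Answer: 25162/19 ≈ 1324.3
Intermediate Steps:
h(n, w) = 6*n (h(n, w) = 6*(n + 0) = 6*n)
u(G) = (-1 + G)/(-5 + G)
1094*u(h(4, -1)) = 1094*((-1 + 6*4)/(-5 + 6*4)) = 1094*((-1 + 24)/(-5 + 24)) = 1094*(23/19) = 25162/19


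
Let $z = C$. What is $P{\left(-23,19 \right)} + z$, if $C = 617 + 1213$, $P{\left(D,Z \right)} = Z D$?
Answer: $1393$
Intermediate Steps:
$P{\left(D,Z \right)} = D Z$
$C = 1830$
$z = 1830$
$P{\left(-23,19 \right)} + z = \left(-23\right) 19 + 1830 = -437 + 1830 = 1393$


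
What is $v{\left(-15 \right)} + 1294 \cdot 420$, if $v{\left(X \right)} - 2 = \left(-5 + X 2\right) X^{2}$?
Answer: $535607$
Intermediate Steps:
$v{\left(X \right)} = 2 + X^{2} \left(-5 + 2 X\right)$ ($v{\left(X \right)} = 2 + \left(-5 + X 2\right) X^{2} = 2 + \left(-5 + 2 X\right) X^{2} = 2 + X^{2} \left(-5 + 2 X\right)$)
$v{\left(-15 \right)} + 1294 \cdot 420 = \left(2 - 5 \left(-15\right)^{2} + 2 \left(-15\right)^{3}\right) + 1294 \cdot 420 = \left(2 - 1125 + 2 \left(-3375\right)\right) + 543480 = \left(2 - 1125 - 6750\right) + 543480 = -7873 + 543480 = 535607$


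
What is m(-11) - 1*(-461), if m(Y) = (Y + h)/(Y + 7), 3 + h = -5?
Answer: 1863/4 ≈ 465.75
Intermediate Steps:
h = -8 (h = -3 - 5 = -8)
m(Y) = (-8 + Y)/(7 + Y) (m(Y) = (Y - 8)/(Y + 7) = (-8 + Y)/(7 + Y))
m(-11) - 1*(-461) = (-8 - 11)/(7 - 11) - 1*(-461) = -19/(-4) + 461 = -¼*(-19) + 461 = 19/4 + 461 = 1863/4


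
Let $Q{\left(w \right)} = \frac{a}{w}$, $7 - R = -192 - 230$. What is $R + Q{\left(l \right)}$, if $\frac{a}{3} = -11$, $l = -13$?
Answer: $\frac{5610}{13} \approx 431.54$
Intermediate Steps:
$a = -33$ ($a = 3 \left(-11\right) = -33$)
$R = 429$ ($R = 7 - \left(-192 - 230\right) = 7 - -422 = 7 + 422 = 429$)
$Q{\left(w \right)} = - \frac{33}{w}$
$R + Q{\left(l \right)} = 429 - \frac{33}{-13} = 429 - - \frac{33}{13} = 429 + \frac{33}{13} = \frac{5610}{13}$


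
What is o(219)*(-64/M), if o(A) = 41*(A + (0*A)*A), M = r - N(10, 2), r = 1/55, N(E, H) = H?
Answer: 31606080/109 ≈ 2.8996e+5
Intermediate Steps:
r = 1/55 ≈ 0.018182
M = -109/55 (M = 1/55 - 1*2 = 1/55 - 2 = -109/55 ≈ -1.9818)
o(A) = 41*A (o(A) = 41*(A + 0*A) = 41*(A + 0) = 41*A)
o(219)*(-64/M) = (41*219)*(-64/(-109/55)) = 8979*(-64*(-55/109)) = 8979*(3520/109) = 31606080/109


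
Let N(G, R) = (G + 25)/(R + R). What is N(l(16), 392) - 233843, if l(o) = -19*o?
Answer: -183333191/784 ≈ -2.3384e+5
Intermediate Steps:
N(G, R) = (25 + G)/(2*R) (N(G, R) = (25 + G)/((2*R)) = (25 + G)*(1/(2*R)) = (25 + G)/(2*R))
N(l(16), 392) - 233843 = (½)*(25 - 19*16)/392 - 233843 = (½)*(1/392)*(25 - 304) - 233843 = (½)*(1/392)*(-279) - 233843 = -279/784 - 233843 = -183333191/784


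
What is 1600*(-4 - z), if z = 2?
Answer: -9600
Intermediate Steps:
1600*(-4 - z) = 1600*(-4 - 1*2) = 1600*(-4 - 2) = 1600*(-6) = -9600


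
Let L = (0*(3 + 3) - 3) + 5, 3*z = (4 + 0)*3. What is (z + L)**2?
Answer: 36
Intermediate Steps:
z = 4 (z = ((4 + 0)*3)/3 = (4*3)/3 = (1/3)*12 = 4)
L = 2 (L = (0*6 - 3) + 5 = (0 - 3) + 5 = -3 + 5 = 2)
(z + L)**2 = (4 + 2)**2 = 6**2 = 36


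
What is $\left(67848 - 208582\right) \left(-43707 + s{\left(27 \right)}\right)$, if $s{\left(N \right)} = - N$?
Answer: $6154860756$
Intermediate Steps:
$\left(67848 - 208582\right) \left(-43707 + s{\left(27 \right)}\right) = \left(67848 - 208582\right) \left(-43707 - 27\right) = - 140734 \left(-43707 - 27\right) = \left(-140734\right) \left(-43734\right) = 6154860756$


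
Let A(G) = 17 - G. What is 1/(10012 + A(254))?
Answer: 1/9775 ≈ 0.00010230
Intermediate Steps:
1/(10012 + A(254)) = 1/(10012 + (17 - 1*254)) = 1/(10012 + (17 - 254)) = 1/(10012 - 237) = 1/9775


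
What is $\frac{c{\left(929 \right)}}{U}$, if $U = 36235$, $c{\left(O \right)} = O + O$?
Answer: $\frac{1858}{36235} \approx 0.051276$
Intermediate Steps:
$c{\left(O \right)} = 2 O$
$\frac{c{\left(929 \right)}}{U} = \frac{2 \cdot 929}{36235} = 1858 \cdot \frac{1}{36235} = \frac{1858}{36235}$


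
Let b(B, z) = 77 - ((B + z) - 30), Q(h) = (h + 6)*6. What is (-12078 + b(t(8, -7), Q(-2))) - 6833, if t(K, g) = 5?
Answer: -18833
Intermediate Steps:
Q(h) = 36 + 6*h (Q(h) = (6 + h)*6 = 36 + 6*h)
b(B, z) = 107 - B - z (b(B, z) = 77 - (-30 + B + z) = 77 + (30 - B - z) = 107 - B - z)
(-12078 + b(t(8, -7), Q(-2))) - 6833 = (-12078 + (107 - 1*5 - (36 + 6*(-2)))) - 6833 = (-12078 + (107 - 5 - (36 - 12))) - 6833 = (-12078 + (107 - 5 - 1*24)) - 6833 = (-12078 + (107 - 5 - 24)) - 6833 = (-12078 + 78) - 6833 = -12000 - 6833 = -18833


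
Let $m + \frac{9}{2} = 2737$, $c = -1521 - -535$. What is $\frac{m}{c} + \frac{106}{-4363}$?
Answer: $- \frac{24052827}{8603836} \approx -2.7956$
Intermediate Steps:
$c = -986$ ($c = -1521 + 535 = -986$)
$m = \frac{5465}{2}$ ($m = - \frac{9}{2} + 2737 = \frac{5465}{2} \approx 2732.5$)
$\frac{m}{c} + \frac{106}{-4363} = \frac{5465}{2 \left(-986\right)} + \frac{106}{-4363} = \frac{5465}{2} \left(- \frac{1}{986}\right) + 106 \left(- \frac{1}{4363}\right) = - \frac{5465}{1972} - \frac{106}{4363} = - \frac{24052827}{8603836}$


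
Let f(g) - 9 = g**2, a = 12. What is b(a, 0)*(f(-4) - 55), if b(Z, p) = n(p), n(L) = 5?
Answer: -150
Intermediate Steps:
b(Z, p) = 5
f(g) = 9 + g**2
b(a, 0)*(f(-4) - 55) = 5*((9 + (-4)**2) - 55) = 5*((9 + 16) - 55) = 5*(25 - 55) = 5*(-30) = -150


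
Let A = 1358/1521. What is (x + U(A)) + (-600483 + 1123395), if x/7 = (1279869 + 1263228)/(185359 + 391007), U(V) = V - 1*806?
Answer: 21796832682643/41745366 ≈ 5.2214e+5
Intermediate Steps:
A = 1358/1521 (A = 1358*(1/1521) = 1358/1521 ≈ 0.89283)
U(V) = -806 + V (U(V) = V - 806 = -806 + V)
x = 847699/27446 (x = 7*((1279869 + 1263228)/(185359 + 391007)) = 7*(2543097/576366) = 7*(2543097*(1/576366)) = 7*(847699/192122) = 847699/27446 ≈ 30.886)
(x + U(A)) + (-600483 + 1123395) = (847699/27446 + (-806 + 1358/1521)) + (-600483 + 1123395) = (847699/27446 - 1224568/1521) + 522912 = -32320143149/41745366 + 522912 = 21796832682643/41745366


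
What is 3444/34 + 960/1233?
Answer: 713182/6987 ≈ 102.07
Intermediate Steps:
3444/34 + 960/1233 = 3444*(1/34) + 960*(1/1233) = 1722/17 + 320/411 = 713182/6987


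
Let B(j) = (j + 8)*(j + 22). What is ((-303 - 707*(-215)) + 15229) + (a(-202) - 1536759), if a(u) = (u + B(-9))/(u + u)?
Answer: -553410297/404 ≈ -1.3698e+6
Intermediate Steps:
B(j) = (8 + j)*(22 + j)
a(u) = (-13 + u)/(2*u) (a(u) = (u + (176 + (-9)² + 30*(-9)))/(u + u) = (u + (176 + 81 - 270))/((2*u)) = (u - 13)*(1/(2*u)) = (-13 + u)*(1/(2*u)) = (-13 + u)/(2*u))
((-303 - 707*(-215)) + 15229) + (a(-202) - 1536759) = ((-303 - 707*(-215)) + 15229) + ((½)*(-13 - 202)/(-202) - 1536759) = ((-303 + 152005) + 15229) + ((½)*(-1/202)*(-215) - 1536759) = (151702 + 15229) + (215/404 - 1536759) = 166931 - 620850421/404 = -553410297/404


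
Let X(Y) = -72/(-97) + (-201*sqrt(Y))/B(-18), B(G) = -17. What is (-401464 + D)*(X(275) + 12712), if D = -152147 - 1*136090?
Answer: -850495132336/97 - 693149505*sqrt(11)/17 ≈ -8.9032e+9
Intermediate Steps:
D = -288237 (D = -152147 - 136090 = -288237)
X(Y) = 72/97 + 201*sqrt(Y)/17 (X(Y) = -72/(-97) - 201*sqrt(Y)/(-17) = -72*(-1/97) - 201*sqrt(Y)*(-1/17) = 72/97 + 201*sqrt(Y)/17)
(-401464 + D)*(X(275) + 12712) = (-401464 - 288237)*((72/97 + 201*sqrt(275)/17) + 12712) = -689701*((72/97 + 201*(5*sqrt(11))/17) + 12712) = -689701*((72/97 + 1005*sqrt(11)/17) + 12712) = -689701*(1233136/97 + 1005*sqrt(11)/17) = -850495132336/97 - 693149505*sqrt(11)/17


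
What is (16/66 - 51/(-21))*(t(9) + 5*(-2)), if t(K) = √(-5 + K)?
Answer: -4936/231 ≈ -21.368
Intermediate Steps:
(16/66 - 51/(-21))*(t(9) + 5*(-2)) = (16/66 - 51/(-21))*(√(-5 + 9) + 5*(-2)) = (16*(1/66) - 51*(-1/21))*(√4 - 10) = (8/33 + 17/7)*(2 - 10) = (617/231)*(-8) = -4936/231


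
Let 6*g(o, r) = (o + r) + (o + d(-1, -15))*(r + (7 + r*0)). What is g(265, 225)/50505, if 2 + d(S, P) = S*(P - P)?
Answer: 3417/16835 ≈ 0.20297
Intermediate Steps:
d(S, P) = -2 (d(S, P) = -2 + S*(P - P) = -2 + S*0 = -2 + 0 = -2)
g(o, r) = o/6 + r/6 + (-2 + o)*(7 + r)/6 (g(o, r) = ((o + r) + (o - 2)*(r + (7 + r*0)))/6 = ((o + r) + (-2 + o)*(r + (7 + 0)))/6 = ((o + r) + (-2 + o)*(r + 7))/6 = ((o + r) + (-2 + o)*(7 + r))/6 = (o + r + (-2 + o)*(7 + r))/6 = o/6 + r/6 + (-2 + o)*(7 + r)/6)
g(265, 225)/50505 = (-7/3 - ⅙*225 + (4/3)*265 + (⅙)*265*225)/50505 = (-7/3 - 75/2 + 1060/3 + 19875/2)*(1/50505) = 10251*(1/50505) = 3417/16835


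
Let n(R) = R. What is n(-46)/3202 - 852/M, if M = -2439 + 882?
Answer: 442747/830919 ≈ 0.53284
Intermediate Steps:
M = -1557
n(-46)/3202 - 852/M = -46/3202 - 852/(-1557) = -46*1/3202 - 852*(-1/1557) = -23/1601 + 284/519 = 442747/830919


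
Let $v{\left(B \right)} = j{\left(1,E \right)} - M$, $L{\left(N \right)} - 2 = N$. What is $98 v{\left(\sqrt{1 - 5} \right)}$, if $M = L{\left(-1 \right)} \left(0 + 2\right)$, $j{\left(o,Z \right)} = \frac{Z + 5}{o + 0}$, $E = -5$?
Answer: $-196$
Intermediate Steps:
$L{\left(N \right)} = 2 + N$
$j{\left(o,Z \right)} = \frac{5 + Z}{o}$
$M = 2$ ($M = \left(2 - 1\right) \left(0 + 2\right) = 1 \cdot 2 = 2$)
$v{\left(B \right)} = -2$ ($v{\left(B \right)} = \frac{5 - 5}{1} - 2 = 1 \cdot 0 - 2 = 0 - 2 = -2$)
$98 v{\left(\sqrt{1 - 5} \right)} = 98 \left(-2\right) = -196$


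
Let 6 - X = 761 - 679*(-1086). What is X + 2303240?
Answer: 1565091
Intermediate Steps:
X = -738149 (X = 6 - (761 - 679*(-1086)) = 6 - (761 + 737394) = 6 - 1*738155 = 6 - 738155 = -738149)
X + 2303240 = -738149 + 2303240 = 1565091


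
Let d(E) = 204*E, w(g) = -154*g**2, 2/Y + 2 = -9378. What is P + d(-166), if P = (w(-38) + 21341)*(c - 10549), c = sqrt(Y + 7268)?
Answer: 2120684351 - 40207*sqrt(159867650110)/938 ≈ 2.1035e+9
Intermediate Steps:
Y = -1/4690 (Y = 2/(-2 - 9378) = 2/(-9380) = 2*(-1/9380) = -1/4690 ≈ -0.00021322)
c = sqrt(159867650110)/4690 (c = sqrt(-1/4690 + 7268) = sqrt(34086919/4690) = sqrt(159867650110)/4690 ≈ 85.253)
P = 2120718215 - 40207*sqrt(159867650110)/938 (P = (-154*(-38)**2 + 21341)*(sqrt(159867650110)/4690 - 10549) = (-154*1444 + 21341)*(-10549 + sqrt(159867650110)/4690) = (-222376 + 21341)*(-10549 + sqrt(159867650110)/4690) = -201035*(-10549 + sqrt(159867650110)/4690) = 2120718215 - 40207*sqrt(159867650110)/938 ≈ 2.1036e+9)
P + d(-166) = (2120718215 - 40207*sqrt(159867650110)/938) + 204*(-166) = (2120718215 - 40207*sqrt(159867650110)/938) - 33864 = 2120684351 - 40207*sqrt(159867650110)/938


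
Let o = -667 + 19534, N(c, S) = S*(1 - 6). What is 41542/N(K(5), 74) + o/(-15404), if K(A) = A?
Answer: -323446879/2849740 ≈ -113.50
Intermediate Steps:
N(c, S) = -5*S (N(c, S) = S*(-5) = -5*S)
o = 18867
41542/N(K(5), 74) + o/(-15404) = 41542/((-5*74)) + 18867/(-15404) = 41542/(-370) + 18867*(-1/15404) = 41542*(-1/370) - 18867/15404 = -20771/185 - 18867/15404 = -323446879/2849740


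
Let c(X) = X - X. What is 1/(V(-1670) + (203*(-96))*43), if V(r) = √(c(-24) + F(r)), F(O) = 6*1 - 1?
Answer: -837984/702217184251 - √5/702217184251 ≈ -1.1933e-6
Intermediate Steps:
c(X) = 0
F(O) = 5 (F(O) = 6 - 1 = 5)
V(r) = √5 (V(r) = √(0 + 5) = √5)
1/(V(-1670) + (203*(-96))*43) = 1/(√5 + (203*(-96))*43) = 1/(√5 - 19488*43) = 1/(√5 - 837984) = 1/(-837984 + √5)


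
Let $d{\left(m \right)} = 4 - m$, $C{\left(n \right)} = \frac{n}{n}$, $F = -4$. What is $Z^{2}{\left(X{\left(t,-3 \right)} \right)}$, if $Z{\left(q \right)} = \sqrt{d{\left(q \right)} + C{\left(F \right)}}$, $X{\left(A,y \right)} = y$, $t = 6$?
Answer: $8$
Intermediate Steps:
$C{\left(n \right)} = 1$
$Z{\left(q \right)} = \sqrt{5 - q}$ ($Z{\left(q \right)} = \sqrt{\left(4 - q\right) + 1} = \sqrt{5 - q}$)
$Z^{2}{\left(X{\left(t,-3 \right)} \right)} = \left(\sqrt{5 - -3}\right)^{2} = \left(\sqrt{5 + 3}\right)^{2} = \left(\sqrt{8}\right)^{2} = \left(2 \sqrt{2}\right)^{2} = 8$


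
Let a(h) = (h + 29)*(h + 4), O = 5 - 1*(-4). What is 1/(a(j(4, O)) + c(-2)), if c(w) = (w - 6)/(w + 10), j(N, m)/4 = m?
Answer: 1/2599 ≈ 0.00038476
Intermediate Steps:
O = 9 (O = 5 + 4 = 9)
j(N, m) = 4*m
a(h) = (4 + h)*(29 + h) (a(h) = (29 + h)*(4 + h) = (4 + h)*(29 + h))
c(w) = (-6 + w)/(10 + w)
1/(a(j(4, O)) + c(-2)) = 1/((116 + (4*9)² + 33*(4*9)) + (-6 - 2)/(10 - 2)) = 1/((116 + 36² + 33*36) - 8/8) = 1/((116 + 1296 + 1188) + (⅛)*(-8)) = 1/(2600 - 1) = 1/2599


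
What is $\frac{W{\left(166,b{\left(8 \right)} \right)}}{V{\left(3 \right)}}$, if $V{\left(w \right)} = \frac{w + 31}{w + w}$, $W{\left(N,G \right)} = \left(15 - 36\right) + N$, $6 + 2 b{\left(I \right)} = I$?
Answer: $\frac{435}{17} \approx 25.588$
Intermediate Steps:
$b{\left(I \right)} = -3 + \frac{I}{2}$
$W{\left(N,G \right)} = -21 + N$
$V{\left(w \right)} = \frac{31 + w}{2 w}$
$\frac{W{\left(166,b{\left(8 \right)} \right)}}{V{\left(3 \right)}} = \frac{-21 + 166}{\frac{1}{2} \cdot \frac{1}{3} \left(31 + 3\right)} = \frac{145}{\frac{1}{2} \cdot \frac{1}{3} \cdot 34} = \frac{145}{\frac{17}{3}} = 145 \cdot \frac{3}{17} = \frac{435}{17}$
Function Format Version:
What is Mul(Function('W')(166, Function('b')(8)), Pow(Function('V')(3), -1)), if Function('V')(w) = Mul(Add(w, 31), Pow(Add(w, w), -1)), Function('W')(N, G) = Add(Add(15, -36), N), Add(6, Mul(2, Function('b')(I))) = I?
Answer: Rational(435, 17) ≈ 25.588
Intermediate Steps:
Function('b')(I) = Add(-3, Mul(Rational(1, 2), I))
Function('W')(N, G) = Add(-21, N)
Function('V')(w) = Mul(Rational(1, 2), Pow(w, -1), Add(31, w)) (Function('V')(w) = Mul(Add(31, w), Pow(Mul(2, w), -1)) = Mul(Add(31, w), Mul(Rational(1, 2), Pow(w, -1))) = Mul(Rational(1, 2), Pow(w, -1), Add(31, w)))
Mul(Function('W')(166, Function('b')(8)), Pow(Function('V')(3), -1)) = Mul(Add(-21, 166), Pow(Mul(Rational(1, 2), Pow(3, -1), Add(31, 3)), -1)) = Mul(145, Pow(Mul(Rational(1, 2), Rational(1, 3), 34), -1)) = Mul(145, Pow(Rational(17, 3), -1)) = Mul(145, Rational(3, 17)) = Rational(435, 17)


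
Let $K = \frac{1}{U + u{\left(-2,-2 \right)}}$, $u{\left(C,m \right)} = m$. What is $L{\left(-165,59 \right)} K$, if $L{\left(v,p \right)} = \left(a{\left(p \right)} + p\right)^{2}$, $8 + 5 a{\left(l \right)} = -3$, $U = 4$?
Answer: $\frac{40328}{25} \approx 1613.1$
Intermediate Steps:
$a{\left(l \right)} = - \frac{11}{5}$ ($a{\left(l \right)} = - \frac{8}{5} + \frac{1}{5} \left(-3\right) = - \frac{8}{5} - \frac{3}{5} = - \frac{11}{5}$)
$K = \frac{1}{2}$ ($K = \frac{1}{4 - 2} = \frac{1}{2} \approx 0.5$)
$L{\left(v,p \right)} = \left(- \frac{11}{5} + p\right)^{2}$
$L{\left(-165,59 \right)} K = \frac{\left(-11 + 5 \cdot 59\right)^{2}}{25} \cdot \frac{1}{2} = \frac{\left(-11 + 295\right)^{2}}{25} \cdot \frac{1}{2} = \frac{284^{2}}{25} \cdot \frac{1}{2} = \frac{1}{25} \cdot 80656 \cdot \frac{1}{2} = \frac{80656}{25} \cdot \frac{1}{2} = \frac{40328}{25}$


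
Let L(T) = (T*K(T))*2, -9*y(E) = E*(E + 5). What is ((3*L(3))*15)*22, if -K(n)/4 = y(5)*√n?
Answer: 132000*√3 ≈ 2.2863e+5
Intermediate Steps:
y(E) = -E*(5 + E)/9 (y(E) = -E*(E + 5)/9 = -E*(5 + E)/9)
K(n) = 200*√n/9 (K(n) = -4*(-⅑*5*(5 + 5))*√n = -4*(-⅑*5*10)*√n = -(-200)*√n/9 = 200*√n/9)
L(T) = 400*T^(3/2)/9 (L(T) = (T*(200*√T/9))*2 = (200*T^(3/2)/9)*2 = 400*T^(3/2)/9)
((3*L(3))*15)*22 = ((3*(400*3^(3/2)/9))*15)*22 = ((3*(400*(3*√3)/9))*15)*22 = ((3*(400*√3/3))*15)*22 = ((400*√3)*15)*22 = (6000*√3)*22 = 132000*√3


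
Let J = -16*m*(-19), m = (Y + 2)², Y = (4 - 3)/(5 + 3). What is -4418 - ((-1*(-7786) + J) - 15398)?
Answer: 7285/4 ≈ 1821.3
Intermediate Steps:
Y = ⅛ (Y = 1/8 = 1*(⅛) = ⅛ ≈ 0.12500)
m = 289/64 (m = (⅛ + 2)² = (17/8)² = 289/64 ≈ 4.5156)
J = 5491/4 (J = -16*289/64*(-19) = -289/4*(-19) = 5491/4 ≈ 1372.8)
-4418 - ((-1*(-7786) + J) - 15398) = -4418 - ((-1*(-7786) + 5491/4) - 15398) = -4418 - ((7786 + 5491/4) - 15398) = -4418 - (36635/4 - 15398) = -4418 - 1*(-24957/4) = -4418 + 24957/4 = 7285/4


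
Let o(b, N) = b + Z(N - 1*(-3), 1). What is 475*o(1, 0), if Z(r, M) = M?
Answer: 950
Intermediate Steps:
o(b, N) = 1 + b (o(b, N) = b + 1 = 1 + b)
475*o(1, 0) = 475*(1 + 1) = 475*2 = 950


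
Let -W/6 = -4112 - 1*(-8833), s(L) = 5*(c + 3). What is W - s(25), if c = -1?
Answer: -28336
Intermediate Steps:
s(L) = 10 (s(L) = 5*(-1 + 3) = 5*2 = 10)
W = -28326 (W = -6*(-4112 - 1*(-8833)) = -6*(-4112 + 8833) = -6*4721 = -28326)
W - s(25) = -28326 - 1*10 = -28326 - 10 = -28336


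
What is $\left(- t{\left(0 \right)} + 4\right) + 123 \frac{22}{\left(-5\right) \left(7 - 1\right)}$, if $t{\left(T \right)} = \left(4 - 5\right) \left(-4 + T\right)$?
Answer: $- \frac{451}{5} \approx -90.2$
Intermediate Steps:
$t{\left(T \right)} = 4 - T$ ($t{\left(T \right)} = - (-4 + T) = 4 - T$)
$\left(- t{\left(0 \right)} + 4\right) + 123 \frac{22}{\left(-5\right) \left(7 - 1\right)} = \left(- (4 - 0) + 4\right) + 123 \frac{22}{\left(-5\right) \left(7 - 1\right)} = \left(- (4 + 0) + 4\right) + 123 \frac{22}{\left(-5\right) 6} = \left(\left(-1\right) 4 + 4\right) + 123 \frac{22}{-30} = \left(-4 + 4\right) + 123 \cdot 22 \left(- \frac{1}{30}\right) = 0 + 123 \left(- \frac{11}{15}\right) = 0 - \frac{451}{5} = - \frac{451}{5}$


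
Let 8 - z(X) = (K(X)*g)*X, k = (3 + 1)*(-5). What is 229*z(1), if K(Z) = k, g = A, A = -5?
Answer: -21068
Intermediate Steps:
g = -5
k = -20 (k = 4*(-5) = -20)
K(Z) = -20
z(X) = 8 - 100*X (z(X) = 8 - (-20*(-5))*X = 8 - 100*X)
229*z(1) = 229*(8 - 100*1) = 229*(8 - 100) = 229*(-92) = -21068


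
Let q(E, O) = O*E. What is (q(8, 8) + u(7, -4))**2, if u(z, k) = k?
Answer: 3600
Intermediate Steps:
q(E, O) = E*O
(q(8, 8) + u(7, -4))**2 = (8*8 - 4)**2 = (64 - 4)**2 = 60**2 = 3600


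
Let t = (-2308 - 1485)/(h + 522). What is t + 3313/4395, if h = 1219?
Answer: -10902302/7651695 ≈ -1.4248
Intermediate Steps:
t = -3793/1741 (t = (-2308 - 1485)/(1219 + 522) = -3793/1741 ≈ -2.1786)
t + 3313/4395 = -3793/1741 + 3313/4395 = -10902302/7651695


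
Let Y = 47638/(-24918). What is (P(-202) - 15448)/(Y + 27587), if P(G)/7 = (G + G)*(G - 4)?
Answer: 3532874040/171841307 ≈ 20.559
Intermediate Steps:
P(G) = 14*G*(-4 + G) (P(G) = 7*((G + G)*(G - 4)) = 7*((2*G)*(-4 + G)) = 7*(2*G*(-4 + G)) = 14*G*(-4 + G))
Y = -23819/12459 (Y = 47638*(-1/24918) = -23819/12459 ≈ -1.9118)
(P(-202) - 15448)/(Y + 27587) = (14*(-202)*(-4 - 202) - 15448)/(-23819/12459 + 27587) = (14*(-202)*(-206) - 15448)/(343682614/12459) = (582568 - 15448)*(12459/343682614) = 567120*(12459/343682614) = 3532874040/171841307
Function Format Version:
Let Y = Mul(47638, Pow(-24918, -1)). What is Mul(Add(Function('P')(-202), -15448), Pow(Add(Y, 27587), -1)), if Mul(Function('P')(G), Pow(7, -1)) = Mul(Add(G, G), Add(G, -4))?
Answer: Rational(3532874040, 171841307) ≈ 20.559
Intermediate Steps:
Function('P')(G) = Mul(14, G, Add(-4, G)) (Function('P')(G) = Mul(7, Mul(Add(G, G), Add(G, -4))) = Mul(7, Mul(Mul(2, G), Add(-4, G))) = Mul(7, Mul(2, G, Add(-4, G))) = Mul(14, G, Add(-4, G)))
Y = Rational(-23819, 12459) (Y = Mul(47638, Rational(-1, 24918)) = Rational(-23819, 12459) ≈ -1.9118)
Mul(Add(Function('P')(-202), -15448), Pow(Add(Y, 27587), -1)) = Mul(Add(Mul(14, -202, Add(-4, -202)), -15448), Pow(Add(Rational(-23819, 12459), 27587), -1)) = Mul(Add(Mul(14, -202, -206), -15448), Pow(Rational(343682614, 12459), -1)) = Mul(Add(582568, -15448), Rational(12459, 343682614)) = Mul(567120, Rational(12459, 343682614)) = Rational(3532874040, 171841307)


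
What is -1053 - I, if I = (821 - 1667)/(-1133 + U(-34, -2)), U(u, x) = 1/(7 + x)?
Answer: -994737/944 ≈ -1053.7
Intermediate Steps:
I = 705/944 (I = (821 - 1667)/(-1133 + 1/(7 - 2)) = -846/(-1133 + 1/5) = -846/(-1133 + ⅕) = -846/(-5664/5) = -846*(-5/5664) = 705/944 ≈ 0.74682)
-1053 - I = -1053 - 1*705/944 = -1053 - 705/944 = -994737/944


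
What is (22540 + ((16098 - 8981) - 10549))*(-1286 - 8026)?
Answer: -177933696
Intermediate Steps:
(22540 + ((16098 - 8981) - 10549))*(-1286 - 8026) = (22540 + (7117 - 10549))*(-9312) = (22540 - 3432)*(-9312) = 19108*(-9312) = -177933696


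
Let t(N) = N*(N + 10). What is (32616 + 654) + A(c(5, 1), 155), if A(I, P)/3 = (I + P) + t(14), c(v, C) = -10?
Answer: 34713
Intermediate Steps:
t(N) = N*(10 + N)
A(I, P) = 1008 + 3*I + 3*P (A(I, P) = 3*((I + P) + 14*(10 + 14)) = 3*((I + P) + 14*24) = 3*((I + P) + 336) = 3*(336 + I + P) = 1008 + 3*I + 3*P)
(32616 + 654) + A(c(5, 1), 155) = (32616 + 654) + (1008 + 3*(-10) + 3*155) = 33270 + (1008 - 30 + 465) = 33270 + 1443 = 34713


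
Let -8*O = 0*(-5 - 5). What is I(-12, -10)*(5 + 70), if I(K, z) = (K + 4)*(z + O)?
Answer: 6000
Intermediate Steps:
O = 0 (O = -0*(-5 - 5) = -0*(-10) = -1/8*0 = 0)
I(K, z) = z*(4 + K) (I(K, z) = (K + 4)*(z + 0) = (4 + K)*z = z*(4 + K))
I(-12, -10)*(5 + 70) = (-10*(4 - 12))*(5 + 70) = -10*(-8)*75 = 80*75 = 6000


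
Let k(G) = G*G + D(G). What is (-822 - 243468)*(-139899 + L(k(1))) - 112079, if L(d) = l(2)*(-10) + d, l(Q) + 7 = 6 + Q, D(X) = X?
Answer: 34177768951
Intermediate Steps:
k(G) = G + G² (k(G) = G*G + G = G² + G = G + G²)
l(Q) = -1 + Q (l(Q) = -7 + (6 + Q) = -1 + Q)
L(d) = -10 + d (L(d) = (-1 + 2)*(-10) + d = 1*(-10) + d = -10 + d)
(-822 - 243468)*(-139899 + L(k(1))) - 112079 = (-822 - 243468)*(-139899 + (-10 + 1*(1 + 1))) - 112079 = -244290*(-139899 + (-10 + 1*2)) - 112079 = -244290*(-139899 + (-10 + 2)) - 112079 = -244290*(-139899 - 8) - 112079 = -244290*(-139907) - 112079 = 34177881030 - 112079 = 34177768951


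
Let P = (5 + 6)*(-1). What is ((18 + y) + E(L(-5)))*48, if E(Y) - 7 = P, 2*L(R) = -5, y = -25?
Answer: -528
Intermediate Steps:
L(R) = -5/2 (L(R) = (½)*(-5) = -5/2)
P = -11 (P = 11*(-1) = -11)
E(Y) = -4 (E(Y) = 7 - 11 = -4)
((18 + y) + E(L(-5)))*48 = ((18 - 25) - 4)*48 = (-7 - 4)*48 = -11*48 = -528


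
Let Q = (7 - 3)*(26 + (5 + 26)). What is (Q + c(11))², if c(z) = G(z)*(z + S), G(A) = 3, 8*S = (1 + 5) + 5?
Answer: 4498641/64 ≈ 70291.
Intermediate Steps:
S = 11/8 (S = ((1 + 5) + 5)/8 = (6 + 5)/8 = (⅛)*11 = 11/8 ≈ 1.3750)
c(z) = 33/8 + 3*z (c(z) = 3*(z + 11/8) = 3*(11/8 + z) = 33/8 + 3*z)
Q = 228 (Q = 4*(26 + 31) = 4*57 = 228)
(Q + c(11))² = (228 + (33/8 + 3*11))² = (228 + (33/8 + 33))² = (228 + 297/8)² = (2121/8)² = 4498641/64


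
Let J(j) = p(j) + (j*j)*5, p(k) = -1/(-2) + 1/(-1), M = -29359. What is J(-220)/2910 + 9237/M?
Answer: 4718655767/56956460 ≈ 82.847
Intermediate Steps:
p(k) = -1/2 (p(k) = -1*(-1/2) + 1*(-1) = 1/2 - 1 = -1/2)
J(j) = -1/2 + 5*j**2 (J(j) = -1/2 + (j*j)*5 = -1/2 + j**2*5 = -1/2 + 5*j**2)
J(-220)/2910 + 9237/M = (-1/2 + 5*(-220)**2)/2910 + 9237/(-29359) = (-1/2 + 5*48400)*(1/2910) + 9237*(-1/29359) = (-1/2 + 242000)*(1/2910) - 9237/29359 = (483999/2)*(1/2910) - 9237/29359 = 161333/1940 - 9237/29359 = 4718655767/56956460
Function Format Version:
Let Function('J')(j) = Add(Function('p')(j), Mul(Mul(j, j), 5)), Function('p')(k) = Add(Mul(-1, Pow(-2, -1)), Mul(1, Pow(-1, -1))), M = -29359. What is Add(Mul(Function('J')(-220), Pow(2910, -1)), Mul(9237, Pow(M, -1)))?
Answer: Rational(4718655767, 56956460) ≈ 82.847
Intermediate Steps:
Function('p')(k) = Rational(-1, 2) (Function('p')(k) = Add(Mul(-1, Rational(-1, 2)), Mul(1, -1)) = Add(Rational(1, 2), -1) = Rational(-1, 2))
Function('J')(j) = Add(Rational(-1, 2), Mul(5, Pow(j, 2))) (Function('J')(j) = Add(Rational(-1, 2), Mul(Mul(j, j), 5)) = Add(Rational(-1, 2), Mul(Pow(j, 2), 5)) = Add(Rational(-1, 2), Mul(5, Pow(j, 2))))
Add(Mul(Function('J')(-220), Pow(2910, -1)), Mul(9237, Pow(M, -1))) = Add(Mul(Add(Rational(-1, 2), Mul(5, Pow(-220, 2))), Pow(2910, -1)), Mul(9237, Pow(-29359, -1))) = Add(Mul(Add(Rational(-1, 2), Mul(5, 48400)), Rational(1, 2910)), Mul(9237, Rational(-1, 29359))) = Add(Mul(Add(Rational(-1, 2), 242000), Rational(1, 2910)), Rational(-9237, 29359)) = Add(Mul(Rational(483999, 2), Rational(1, 2910)), Rational(-9237, 29359)) = Add(Rational(161333, 1940), Rational(-9237, 29359)) = Rational(4718655767, 56956460)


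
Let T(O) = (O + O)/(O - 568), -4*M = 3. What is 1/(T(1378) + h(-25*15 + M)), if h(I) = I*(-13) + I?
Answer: 405/1827523 ≈ 0.00022161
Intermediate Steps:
M = -¾ (M = -¼*3 = -¾ ≈ -0.75000)
h(I) = -12*I (h(I) = -13*I + I = -12*I)
T(O) = 2*O/(-568 + O) (T(O) = (2*O)/(-568 + O) = 2*O/(-568 + O))
1/(T(1378) + h(-25*15 + M)) = 1/(2*1378/(-568 + 1378) - 12*(-25*15 - ¾)) = 1/(2*1378/810 - 12*(-375 - ¾)) = 1/(2*1378*(1/810) - 12*(-1503/4)) = 1/(1378/405 + 4509) = 1/(1827523/405) = 405/1827523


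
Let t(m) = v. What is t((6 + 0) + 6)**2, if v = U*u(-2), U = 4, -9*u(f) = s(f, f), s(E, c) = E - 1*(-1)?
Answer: 16/81 ≈ 0.19753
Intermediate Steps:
s(E, c) = 1 + E (s(E, c) = E + 1 = 1 + E)
u(f) = -1/9 - f/9 (u(f) = -(1 + f)/9 = -1/9 - f/9)
v = 4/9 (v = 4*(-1/9 - 1/9*(-2)) = 4*(-1/9 + 2/9) = 4*(1/9) = 4/9 ≈ 0.44444)
t(m) = 4/9
t((6 + 0) + 6)**2 = (4/9)**2 = 16/81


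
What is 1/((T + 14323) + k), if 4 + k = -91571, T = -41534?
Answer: -1/118786 ≈ -8.4185e-6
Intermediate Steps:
k = -91575 (k = -4 - 91571 = -91575)
1/((T + 14323) + k) = 1/((-41534 + 14323) - 91575) = 1/(-27211 - 91575) = 1/(-118786) = -1/118786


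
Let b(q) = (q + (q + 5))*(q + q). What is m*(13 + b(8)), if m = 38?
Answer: 13262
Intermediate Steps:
b(q) = 2*q*(5 + 2*q) (b(q) = (q + (5 + q))*(2*q) = (5 + 2*q)*(2*q) = 2*q*(5 + 2*q))
m*(13 + b(8)) = 38*(13 + 2*8*(5 + 2*8)) = 38*(13 + 2*8*(5 + 16)) = 38*(13 + 2*8*21) = 38*(13 + 336) = 38*349 = 13262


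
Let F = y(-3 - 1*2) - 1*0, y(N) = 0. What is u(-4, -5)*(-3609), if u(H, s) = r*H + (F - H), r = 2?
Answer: 14436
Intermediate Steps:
F = 0 (F = 0 - 1*0 = 0 + 0 = 0)
u(H, s) = H (u(H, s) = 2*H + (0 - H) = 2*H - H = H)
u(-4, -5)*(-3609) = -4*(-3609) = 14436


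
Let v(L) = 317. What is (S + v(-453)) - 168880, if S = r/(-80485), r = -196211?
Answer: -13566596844/80485 ≈ -1.6856e+5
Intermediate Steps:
S = 196211/80485 (S = -196211/(-80485) = -196211*(-1/80485) = 196211/80485 ≈ 2.4379)
(S + v(-453)) - 168880 = (196211/80485 + 317) - 168880 = 25709956/80485 - 168880 = -13566596844/80485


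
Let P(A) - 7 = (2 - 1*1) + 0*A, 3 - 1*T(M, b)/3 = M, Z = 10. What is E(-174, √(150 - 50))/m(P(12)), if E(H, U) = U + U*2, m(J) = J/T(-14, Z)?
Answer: 765/4 ≈ 191.25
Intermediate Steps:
T(M, b) = 9 - 3*M
P(A) = 8 (P(A) = 7 + ((2 - 1*1) + 0*A) = 7 + ((2 - 1) + 0) = 7 + (1 + 0) = 7 + 1 = 8)
m(J) = J/51 (m(J) = J/(9 - 3*(-14)) = J/(9 + 42) = J/51)
E(H, U) = 3*U (E(H, U) = U + 2*U = 3*U)
E(-174, √(150 - 50))/m(P(12)) = (3*√(150 - 50))/(((1/51)*8)) = (3*√100)/(8/51) = (3*10)*(51/8) = 30*(51/8) = 765/4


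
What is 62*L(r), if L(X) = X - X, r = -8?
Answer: 0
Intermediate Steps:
L(X) = 0
62*L(r) = 62*0 = 0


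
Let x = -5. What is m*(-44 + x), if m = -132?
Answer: 6468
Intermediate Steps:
m*(-44 + x) = -132*(-44 - 5) = -132*(-49) = 6468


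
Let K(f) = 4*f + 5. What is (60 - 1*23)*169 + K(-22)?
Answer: 6170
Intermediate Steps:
K(f) = 5 + 4*f
(60 - 1*23)*169 + K(-22) = (60 - 1*23)*169 + (5 + 4*(-22)) = (60 - 23)*169 + (5 - 88) = 37*169 - 83 = 6253 - 83 = 6170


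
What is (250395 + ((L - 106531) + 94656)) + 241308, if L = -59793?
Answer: 420035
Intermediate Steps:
(250395 + ((L - 106531) + 94656)) + 241308 = (250395 + ((-59793 - 106531) + 94656)) + 241308 = (250395 + (-166324 + 94656)) + 241308 = (250395 - 71668) + 241308 = 178727 + 241308 = 420035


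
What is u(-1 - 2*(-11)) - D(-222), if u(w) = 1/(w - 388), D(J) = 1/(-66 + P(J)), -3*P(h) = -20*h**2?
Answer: -328861/120557298 ≈ -0.0027278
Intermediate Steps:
P(h) = 20*h**2/3 (P(h) = -(-20)*h**2/3 = 20*h**2/3)
D(J) = 1/(-66 + 20*J**2/3)
u(w) = 1/(-388 + w)
u(-1 - 2*(-11)) - D(-222) = 1/(-388 + (-1 - 2*(-11))) - 3/(2*(-99 + 10*(-222)**2)) = 1/(-388 + (-1 + 22)) - 3/(2*(-99 + 10*49284)) = 1/(-388 + 21) - 3/(2*(-99 + 492840)) = 1/(-367) - 3/(2*492741) = -1/367 - 3/(2*492741) = -1/367 - 1*1/328494 = -1/367 - 1/328494 = -328861/120557298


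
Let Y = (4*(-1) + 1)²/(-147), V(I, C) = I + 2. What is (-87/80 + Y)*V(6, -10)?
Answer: -4503/490 ≈ -9.1898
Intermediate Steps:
V(I, C) = 2 + I
Y = -3/49 (Y = (-4 + 1)²*(-1/147) = (-3)²*(-1/147) = 9*(-1/147) = -3/49 ≈ -0.061224)
(-87/80 + Y)*V(6, -10) = (-87/80 - 3/49)*(2 + 6) = (-87*1/80 - 3/49)*8 = (-87/80 - 3/49)*8 = -4503/3920*8 = -4503/490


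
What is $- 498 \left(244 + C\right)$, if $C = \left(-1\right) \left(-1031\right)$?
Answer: $-634950$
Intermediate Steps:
$C = 1031$
$- 498 \left(244 + C\right) = - 498 \left(244 + 1031\right) = \left(-498\right) 1275 = -634950$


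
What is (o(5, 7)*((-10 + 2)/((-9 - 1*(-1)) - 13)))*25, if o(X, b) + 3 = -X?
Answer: -1600/21 ≈ -76.190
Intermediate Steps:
o(X, b) = -3 - X
(o(5, 7)*((-10 + 2)/((-9 - 1*(-1)) - 13)))*25 = ((-3 - 1*5)*((-10 + 2)/((-9 - 1*(-1)) - 13)))*25 = ((-3 - 5)*(-8/((-9 + 1) - 13)))*25 = -(-64)/(-8 - 13)*25 = -(-64)/(-21)*25 = -(-64)*(-1)/21*25 = -8*8/21*25 = -64/21*25 = -1600/21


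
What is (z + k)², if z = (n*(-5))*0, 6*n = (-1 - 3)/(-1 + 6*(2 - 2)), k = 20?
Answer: 400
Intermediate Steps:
n = ⅔ (n = ((-1 - 3)/(-1 + 6*(2 - 2)))/6 = (-4/(-1 + 6*0))/6 = (-4/(-1 + 0))/6 = (-4/(-1))/6 = (-4*(-1))/6 = (⅙)*4 = ⅔ ≈ 0.66667)
z = 0 (z = ((⅔)*(-5))*0 = -10/3*0 = 0)
(z + k)² = (0 + 20)² = 20² = 400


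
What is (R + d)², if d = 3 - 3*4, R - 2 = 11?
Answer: 16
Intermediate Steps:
R = 13 (R = 2 + 11 = 13)
d = -9 (d = 3 - 12 = -9)
(R + d)² = (13 - 9)² = 4² = 16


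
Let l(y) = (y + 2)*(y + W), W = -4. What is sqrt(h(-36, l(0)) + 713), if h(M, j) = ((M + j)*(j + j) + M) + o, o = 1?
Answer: sqrt(1382) ≈ 37.175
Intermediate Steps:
l(y) = (-4 + y)*(2 + y) (l(y) = (y + 2)*(y - 4) = (2 + y)*(-4 + y) = (-4 + y)*(2 + y))
h(M, j) = 1 + M + 2*j*(M + j) (h(M, j) = ((M + j)*(j + j) + M) + 1 = ((M + j)*(2*j) + M) + 1 = (2*j*(M + j) + M) + 1 = (M + 2*j*(M + j)) + 1 = 1 + M + 2*j*(M + j))
sqrt(h(-36, l(0)) + 713) = sqrt((1 - 36 + 2*(-8 + 0**2 - 2*0)**2 + 2*(-36)*(-8 + 0**2 - 2*0)) + 713) = sqrt((1 - 36 + 2*(-8 + 0 + 0)**2 + 2*(-36)*(-8 + 0 + 0)) + 713) = sqrt((1 - 36 + 2*(-8)**2 + 2*(-36)*(-8)) + 713) = sqrt((1 - 36 + 2*64 + 576) + 713) = sqrt((1 - 36 + 128 + 576) + 713) = sqrt(669 + 713) = sqrt(1382)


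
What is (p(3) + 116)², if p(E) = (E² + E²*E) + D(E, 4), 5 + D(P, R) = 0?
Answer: 21609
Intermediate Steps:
D(P, R) = -5 (D(P, R) = -5 + 0 = -5)
p(E) = -5 + E² + E³ (p(E) = (E² + E²*E) - 5 = (E² + E³) - 5 = -5 + E² + E³)
(p(3) + 116)² = ((-5 + 3² + 3³) + 116)² = ((-5 + 9 + 27) + 116)² = (31 + 116)² = 147² = 21609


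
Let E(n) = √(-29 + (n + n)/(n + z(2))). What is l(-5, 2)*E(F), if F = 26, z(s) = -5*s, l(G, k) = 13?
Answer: 13*I*√103/2 ≈ 65.968*I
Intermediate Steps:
E(n) = √(-29 + 2*n/(-10 + n)) (E(n) = √(-29 + (n + n)/(n - 5*2)) = √(-29 + (2*n)/(n - 10)) = √(-29 + (2*n)/(-10 + n)) = √(-29 + 2*n/(-10 + n)))
l(-5, 2)*E(F) = 13*√((290 - 27*26)/(-10 + 26)) = 13*√((290 - 702)/16) = 13*√((1/16)*(-412)) = 13*√(-103/4) = 13*(I*√103/2) = 13*I*√103/2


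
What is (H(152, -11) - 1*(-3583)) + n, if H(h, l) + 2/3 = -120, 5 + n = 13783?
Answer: 51721/3 ≈ 17240.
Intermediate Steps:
n = 13778 (n = -5 + 13783 = 13778)
H(h, l) = -362/3 (H(h, l) = -2/3 - 120 = -362/3)
(H(152, -11) - 1*(-3583)) + n = (-362/3 - 1*(-3583)) + 13778 = (-362/3 + 3583) + 13778 = 10387/3 + 13778 = 51721/3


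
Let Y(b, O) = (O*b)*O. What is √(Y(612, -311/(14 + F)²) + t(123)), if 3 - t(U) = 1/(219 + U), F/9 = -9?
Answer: √1554161665942/511746 ≈ 2.4361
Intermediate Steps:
F = -81 (F = 9*(-9) = -81)
Y(b, O) = b*O²
t(U) = 3 - 1/(219 + U)
√(Y(612, -311/(14 + F)²) + t(123)) = √(612*(-311/(14 - 81)²)² + (656 + 3*123)/(219 + 123)) = √(612*(-311/((-67)²))² + (656 + 369)/342) = √(612*(-311/4489)² + (1/342)*1025) = √(612*(-311*1/4489)² + 1025/342) = √(612*(-311/4489)² + 1025/342) = √(612*(96721/20151121) + 1025/342) = √(59193252/20151121 + 1025/342) = √(40898991209/6891683382) = √1554161665942/511746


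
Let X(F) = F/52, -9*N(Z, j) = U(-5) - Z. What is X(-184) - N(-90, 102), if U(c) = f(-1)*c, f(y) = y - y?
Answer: 84/13 ≈ 6.4615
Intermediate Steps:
f(y) = 0
U(c) = 0 (U(c) = 0*c = 0)
N(Z, j) = Z/9 (N(Z, j) = -(0 - Z)/9 = -(-1)*Z/9 = Z/9)
X(F) = F/52 (X(F) = F*(1/52) = F/52)
X(-184) - N(-90, 102) = (1/52)*(-184) - (-90)/9 = -46/13 - 1*(-10) = -46/13 + 10 = 84/13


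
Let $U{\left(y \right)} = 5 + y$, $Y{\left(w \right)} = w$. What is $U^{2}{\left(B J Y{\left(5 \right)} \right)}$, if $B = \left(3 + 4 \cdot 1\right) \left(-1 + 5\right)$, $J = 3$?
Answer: $180625$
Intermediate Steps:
$B = 28$ ($B = \left(3 + 4\right) 4 = 7 \cdot 4 = 28$)
$U^{2}{\left(B J Y{\left(5 \right)} \right)} = \left(5 + 28 \cdot 3 \cdot 5\right)^{2} = \left(5 + 84 \cdot 5\right)^{2} = \left(5 + 420\right)^{2} = 425^{2} = 180625$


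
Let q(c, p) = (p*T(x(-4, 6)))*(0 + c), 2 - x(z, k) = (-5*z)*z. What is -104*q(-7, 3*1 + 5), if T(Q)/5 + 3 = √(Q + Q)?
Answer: -87360 + 58240*√41 ≈ 2.8556e+5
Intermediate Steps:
x(z, k) = 2 + 5*z² (x(z, k) = 2 - (-5*z)*z = 2 - (-5)*z² = 2 + 5*z²)
T(Q) = -15 + 5*√2*√Q (T(Q) = -15 + 5*√(Q + Q) = -15 + 5*√(2*Q) = -15 + 5*(√2*√Q) = -15 + 5*√2*√Q)
q(c, p) = c*p*(-15 + 10*√41) (q(c, p) = (p*(-15 + 5*√2*√(2 + 5*(-4)²)))*(0 + c) = (p*(-15 + 5*√2*√(2 + 5*16)))*c = (p*(-15 + 5*√2*√(2 + 80)))*c = (p*(-15 + 5*√2*√82))*c = (p*(-15 + 10*√41))*c = c*p*(-15 + 10*√41))
-104*q(-7, 3*1 + 5) = -520*(-7)*(3*1 + 5)*(-3 + 2*√41) = -520*(-7)*(3 + 5)*(-3 + 2*√41) = -520*(-7)*8*(-3 + 2*√41) = -104*(840 - 560*√41) = -87360 + 58240*√41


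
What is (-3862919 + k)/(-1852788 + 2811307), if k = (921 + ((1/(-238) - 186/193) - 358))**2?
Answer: -7484012258770003/2022410251940764 ≈ -3.7005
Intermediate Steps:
k = 666485527937161/2109932356 (k = (921 + ((-1/238 - 186*1/193) - 358))**2 = (921 + ((-1/238 - 186/193) - 358))**2 = (921 + (-44461/45934 - 358))**2 = (921 - 16488833/45934)**2 = (25816381/45934)**2 = 666485527937161/2109932356 ≈ 3.1588e+5)
(-3862919 + k)/(-1852788 + 2811307) = (-3862919 + 666485527937161/2109932356)/(-1852788 + 2811307) = -7484012258770003/2109932356/958519 = -7484012258770003/2109932356*1/958519 = -7484012258770003/2022410251940764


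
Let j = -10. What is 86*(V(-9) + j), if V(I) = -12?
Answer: -1892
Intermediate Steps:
86*(V(-9) + j) = 86*(-12 - 10) = 86*(-22) = -1892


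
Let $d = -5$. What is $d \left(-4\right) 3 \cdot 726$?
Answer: $43560$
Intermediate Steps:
$d \left(-4\right) 3 \cdot 726 = \left(-5\right) \left(-4\right) 3 \cdot 726 = 20 \cdot 3 \cdot 726 = 60 \cdot 726 = 43560$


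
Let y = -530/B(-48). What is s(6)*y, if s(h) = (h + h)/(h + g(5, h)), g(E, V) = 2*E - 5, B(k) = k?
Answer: 265/22 ≈ 12.045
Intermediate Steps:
g(E, V) = -5 + 2*E
s(h) = 2*h/(5 + h) (s(h) = (h + h)/(h + (-5 + 2*5)) = (2*h)/(h + (-5 + 10)) = (2*h)/(h + 5) = (2*h)/(5 + h) = 2*h/(5 + h))
y = 265/24 (y = -530/(-48) = -530*(-1/48) = 265/24 ≈ 11.042)
s(6)*y = (2*6/(5 + 6))*(265/24) = (2*6/11)*(265/24) = (2*6*(1/11))*(265/24) = (12/11)*(265/24) = 265/22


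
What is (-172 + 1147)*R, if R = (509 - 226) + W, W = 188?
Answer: 459225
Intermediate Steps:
R = 471 (R = (509 - 226) + 188 = 283 + 188 = 471)
(-172 + 1147)*R = (-172 + 1147)*471 = 975*471 = 459225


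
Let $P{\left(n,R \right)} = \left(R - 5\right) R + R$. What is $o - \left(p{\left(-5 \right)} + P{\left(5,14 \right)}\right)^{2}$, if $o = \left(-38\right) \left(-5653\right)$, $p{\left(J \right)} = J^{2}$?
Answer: $187589$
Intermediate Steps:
$P{\left(n,R \right)} = R + R \left(-5 + R\right)$ ($P{\left(n,R \right)} = \left(R - 5\right) R + R = \left(-5 + R\right) R + R = R \left(-5 + R\right) + R = R + R \left(-5 + R\right)$)
$o = 214814$
$o - \left(p{\left(-5 \right)} + P{\left(5,14 \right)}\right)^{2} = 214814 - \left(\left(-5\right)^{2} + 14 \left(-4 + 14\right)\right)^{2} = 214814 - \left(25 + 14 \cdot 10\right)^{2} = 214814 - \left(25 + 140\right)^{2} = 214814 - 165^{2} = 214814 - 27225 = 187589$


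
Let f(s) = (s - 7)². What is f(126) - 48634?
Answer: -34473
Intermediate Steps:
f(s) = (-7 + s)²
f(126) - 48634 = (-7 + 126)² - 48634 = 119² - 48634 = 14161 - 48634 = -34473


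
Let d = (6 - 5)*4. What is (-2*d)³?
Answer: -512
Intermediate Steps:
d = 4 (d = 1*4 = 4)
(-2*d)³ = (-2*4)³ = (-8)³ = -512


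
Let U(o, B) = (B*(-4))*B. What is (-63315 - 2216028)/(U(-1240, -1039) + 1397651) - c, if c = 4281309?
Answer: -12503273807454/2920433 ≈ -4.2813e+6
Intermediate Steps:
U(o, B) = -4*B**2 (U(o, B) = (-4*B)*B = -4*B**2)
(-63315 - 2216028)/(U(-1240, -1039) + 1397651) - c = (-63315 - 2216028)/(-4*(-1039)**2 + 1397651) - 1*4281309 = -2279343/(-4*1079521 + 1397651) - 4281309 = -2279343/(-4318084 + 1397651) - 4281309 = -2279343/(-2920433) - 4281309 = -2279343*(-1/2920433) - 4281309 = 2279343/2920433 - 4281309 = -12503273807454/2920433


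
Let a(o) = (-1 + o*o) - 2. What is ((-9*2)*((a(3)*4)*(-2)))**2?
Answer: 746496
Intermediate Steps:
a(o) = -3 + o**2 (a(o) = (-1 + o**2) - 2 = -3 + o**2)
((-9*2)*((a(3)*4)*(-2)))**2 = ((-9*2)*(((-3 + 3**2)*4)*(-2)))**2 = (-18*(-3 + 9)*4*(-2))**2 = (-18*6*4*(-2))**2 = (-432*(-2))**2 = (-18*(-48))**2 = 864**2 = 746496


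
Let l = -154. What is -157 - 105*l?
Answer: 16013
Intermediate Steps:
-157 - 105*l = -157 - 105*(-154) = -157 + 16170 = 16013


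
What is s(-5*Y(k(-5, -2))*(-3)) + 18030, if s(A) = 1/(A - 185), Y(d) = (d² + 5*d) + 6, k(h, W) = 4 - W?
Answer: 16136851/895 ≈ 18030.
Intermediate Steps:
Y(d) = 6 + d² + 5*d
s(A) = 1/(-185 + A)
s(-5*Y(k(-5, -2))*(-3)) + 18030 = 1/(-185 - 5*(6 + (4 - 1*(-2))² + 5*(4 - 1*(-2)))*(-3)) + 18030 = 1/(-185 - 5*(6 + (4 + 2)² + 5*(4 + 2))*(-3)) + 18030 = 1/(-185 - 5*(6 + 6² + 5*6)*(-3)) + 18030 = 1/(-185 - 5*(6 + 36 + 30)*(-3)) + 18030 = 1/(-185 - 5*72*(-3)) + 18030 = 1/(-185 - 360*(-3)) + 18030 = 1/(-185 + 1080) + 18030 = 1/895 + 18030 = 16136851/895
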